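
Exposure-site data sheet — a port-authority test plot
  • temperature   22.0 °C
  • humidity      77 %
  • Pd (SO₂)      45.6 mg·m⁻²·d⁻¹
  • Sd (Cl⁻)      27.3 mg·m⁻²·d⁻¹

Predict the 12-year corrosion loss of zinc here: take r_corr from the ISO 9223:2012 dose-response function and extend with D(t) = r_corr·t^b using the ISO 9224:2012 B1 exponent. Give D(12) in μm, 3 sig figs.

zinc: temperature factor f = -0.071·(12.0) = -0.8520
  sulphur-dioxide contribution → 1.02 μm/a
  chloride contribution → 1.385 μm/a
  total first-year rate 2.405 μm/a
ISO 9224: D(t) = r_corr · t^b with b = 0.813 (zinc, B1)
  D(12) = 2.405 × 12^0.813 = 2.405 × 7.54 = 18.13 μm

D(12) = 18.1 μm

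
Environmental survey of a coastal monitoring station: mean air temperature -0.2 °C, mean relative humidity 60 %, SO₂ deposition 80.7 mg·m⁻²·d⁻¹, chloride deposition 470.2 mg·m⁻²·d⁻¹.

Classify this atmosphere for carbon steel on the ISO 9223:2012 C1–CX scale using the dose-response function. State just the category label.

C3

carbon steel: temperature factor f = +0.150·(-10.2) = -1.5300
  sulphur-dioxide contribution → 12.48 μm/a
  chloride contribution → 33.25 μm/a
  ⇒ r_corr(carbon steel) = 45.73 μm/a
Category bounds: 25…50 μm/a bracket r_corr ⇒ C3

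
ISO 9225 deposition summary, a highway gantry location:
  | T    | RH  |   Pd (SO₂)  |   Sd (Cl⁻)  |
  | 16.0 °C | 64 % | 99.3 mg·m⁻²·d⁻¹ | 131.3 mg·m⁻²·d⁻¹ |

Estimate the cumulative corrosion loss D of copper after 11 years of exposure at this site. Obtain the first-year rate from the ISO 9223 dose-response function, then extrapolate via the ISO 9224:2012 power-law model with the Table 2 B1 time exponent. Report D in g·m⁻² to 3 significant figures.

D(11) = 58.2 g·m⁻²

copper: f(T) = -0.080·(T−10) [T>10 °C] = -0.4800
  sulphur-dioxide contribution → 0.4731 μm/a
  chloride contribution → 0.839 μm/a
  ⇒ r_corr(copper) = 1.312 μm/a
Power-law: D(11) = r_corr · 11^0.667
  D(11) = 1.312 × 11^0.667 = 1.312 × 4.95 = 6.495 μm
  Mass loss = 6.495 μm × 8.96 g/cm³ = 58.19 g·m⁻²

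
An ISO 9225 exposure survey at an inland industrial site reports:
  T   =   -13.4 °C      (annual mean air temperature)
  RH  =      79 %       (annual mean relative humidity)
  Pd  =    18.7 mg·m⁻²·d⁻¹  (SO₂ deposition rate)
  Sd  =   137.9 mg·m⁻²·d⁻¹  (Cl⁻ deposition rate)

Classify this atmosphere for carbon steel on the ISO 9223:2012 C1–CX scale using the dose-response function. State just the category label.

carbon steel: T≤10 °C ⇒ hinge +0.150·(-13.4−10) = -3.5100
  SO₂ term: 1.77·18.7^0.52·exp(0.02·79-3.5100) = 1.178
  Sd branch = 0.102·Sd^0.62·e^(0.033·RH+0.04·T) = 17.16 μm/a
  sum: 1.178 + 17.16 → r_corr = 18.34 μm/a
18.3 μm/a falls in (1.3, 25] for carbon steel → category C2

C2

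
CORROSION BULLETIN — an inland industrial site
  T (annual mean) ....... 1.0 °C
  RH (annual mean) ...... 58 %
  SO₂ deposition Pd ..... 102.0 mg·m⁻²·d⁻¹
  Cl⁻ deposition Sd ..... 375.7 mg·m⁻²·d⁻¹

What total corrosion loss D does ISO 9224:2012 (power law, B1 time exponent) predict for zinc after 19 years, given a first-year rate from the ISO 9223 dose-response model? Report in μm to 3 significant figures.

D(19) = 20.8 μm

zinc: T≤10 °C ⇒ hinge +0.038·(1.0−10) = -0.3420
  Pd branch = 0.0129·Pd^0.44·e^(0.046·RH+f) = 1.011 μm/a
  Sd branch = 0.0175·Sd^0.57·e^(0.008·RH+0.085·T) = 0.8895 μm/a
  sum: 1.011 + 0.8895 → r_corr = 1.9 μm/a
ISO 9224: D(t) = r_corr · t^b with b = 0.813 (zinc, B1)
  D(19) = 1.9 × 19^0.813 = 1.9 × 10.96 = 20.81 μm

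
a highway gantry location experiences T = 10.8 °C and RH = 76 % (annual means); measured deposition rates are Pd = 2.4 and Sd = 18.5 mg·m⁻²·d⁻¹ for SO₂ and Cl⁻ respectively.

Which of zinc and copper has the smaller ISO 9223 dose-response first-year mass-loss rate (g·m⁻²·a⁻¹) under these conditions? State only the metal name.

zinc

zinc: f(T) = -0.071·(T−10) [T>10 °C] = -0.0568
  SO₂ term: 0.0129·2.4^0.44·exp(0.046·76-0.0568) = 0.5909
  Sd branch = 0.0175·Sd^0.57·e^(0.008·RH+0.085·T) = 0.4247 μm/a
  sum: 0.5909 + 0.4247 → r_corr = 1.016 μm/a
  mass loss = 1.016 μm/a × 7.14 g/cm³ = 7.251 g·m⁻²·a⁻¹
copper: temperature factor f = -0.080·(0.8) = -0.0640
  SO₂ term: 0.0053·2.4^0.26·exp(0.059·76-0.0640) = 0.553
  Cl⁻ term: 0.01025·18.5^0.27·exp(0.036·76+0.049·10.8) = 0.5901
  r_corr = 0.553 + 0.5901 = 1.143 μm/a
  mass loss = 1.143 μm/a × 8.96 g/cm³ = 10.24 g·m⁻²·a⁻¹
Ordering by g·m⁻²·a⁻¹: copper (10.2) > zinc (7.25)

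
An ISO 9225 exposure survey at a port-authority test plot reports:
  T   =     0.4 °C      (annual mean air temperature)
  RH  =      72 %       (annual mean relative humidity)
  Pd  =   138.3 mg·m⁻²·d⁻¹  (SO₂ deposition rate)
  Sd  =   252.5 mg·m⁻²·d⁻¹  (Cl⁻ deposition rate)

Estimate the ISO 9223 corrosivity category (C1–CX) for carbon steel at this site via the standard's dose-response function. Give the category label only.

C4

carbon steel: T≤10 °C ⇒ hinge +0.150·(0.4−10) = -1.4400
  SO₂ term: 1.77·138.3^0.52·exp(0.02·72-1.4400) = 22.97
  Cl⁻ term: 0.102·252.5^0.62·exp(0.033·72+0.04·0.4) = 34.42
  sum: 22.97 + 34.42 → r_corr = 57.39 μm/a
ISO 9223 Table 2 (carbon steel): 50 < 57.4 ≤ 80 μm/a ⇒ C4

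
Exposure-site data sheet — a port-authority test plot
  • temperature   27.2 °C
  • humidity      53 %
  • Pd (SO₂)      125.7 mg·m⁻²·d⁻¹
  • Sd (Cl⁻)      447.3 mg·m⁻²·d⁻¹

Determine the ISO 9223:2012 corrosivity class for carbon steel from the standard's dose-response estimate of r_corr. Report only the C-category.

carbon steel: T>10 °C ⇒ hinge -0.054·(27.2−10) = -0.9288
  Pd branch = 1.77·Pd^0.52·e^(0.02·RH+f) = 24.92 μm/a
  Cl⁻ term: 0.102·447.3^0.62·exp(0.033·53+0.04·27.2) = 76.57
  sum: 24.92 + 76.57 → r_corr = 101.5 μm/a
Category bounds: 80…200 μm/a bracket r_corr ⇒ C5

C5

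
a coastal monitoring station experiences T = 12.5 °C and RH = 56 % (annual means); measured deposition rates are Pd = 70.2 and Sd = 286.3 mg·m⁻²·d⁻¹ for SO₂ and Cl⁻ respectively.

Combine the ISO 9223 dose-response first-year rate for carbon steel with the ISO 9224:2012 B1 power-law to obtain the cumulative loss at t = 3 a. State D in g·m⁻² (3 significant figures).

carbon steel: f(T) = -0.054·(T−10) [T>10 °C] = -0.1350
  sulphur-dioxide contribution → 43.24 μm/a
  chloride contribution → 35.61 μm/a
  total first-year rate 78.84 μm/a
Long-term exponent b (ISO 9224 Table 2, B1) = 0.523
  D(3) = 78.84 × 3^0.523 = 78.84 × 1.776 = 140.1 μm
  Mass loss = 140.1 μm × 7.85 g/cm³ = 1099 g·m⁻²

D(3) = 1.10e+03 g·m⁻²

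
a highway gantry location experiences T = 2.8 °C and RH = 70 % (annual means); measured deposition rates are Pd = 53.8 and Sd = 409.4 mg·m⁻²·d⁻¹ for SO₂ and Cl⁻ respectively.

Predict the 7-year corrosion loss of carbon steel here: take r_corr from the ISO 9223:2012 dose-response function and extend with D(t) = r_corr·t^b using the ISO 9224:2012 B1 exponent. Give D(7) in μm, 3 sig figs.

D(7) = 186 μm

carbon steel: f(T) = +0.150·(T−10) [T≤10 °C] = -1.0800
  Pd branch = 1.77·Pd^0.52·e^(0.02·RH+f) = 19.36 μm/a
  Cl⁻ term: 0.102·409.4^0.62·exp(0.033·70+0.04·2.8) = 47.86
  r_corr = 19.36 + 47.86 = 67.22 μm/a
Long-term exponent b (ISO 9224 Table 2, B1) = 0.523
  D(7) = 67.22 × 7^0.523 = 67.22 × 2.767 = 186 μm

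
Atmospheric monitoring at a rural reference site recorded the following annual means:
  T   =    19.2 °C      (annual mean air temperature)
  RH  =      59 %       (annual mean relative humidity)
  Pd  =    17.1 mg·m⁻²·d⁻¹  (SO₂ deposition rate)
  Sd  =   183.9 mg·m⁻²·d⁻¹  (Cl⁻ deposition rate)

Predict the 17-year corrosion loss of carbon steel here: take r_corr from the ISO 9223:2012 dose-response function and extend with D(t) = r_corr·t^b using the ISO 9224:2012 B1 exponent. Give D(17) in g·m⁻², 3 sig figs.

carbon steel: f(T) = -0.054·(T−10) [T>10 °C] = -0.4968
  sulphur-dioxide contribution → 15.34 μm/a
  chloride contribution → 39.06 μm/a
  total first-year rate 54.4 μm/a
ISO 9224: D(t) = r_corr · t^b with b = 0.523 (carbon steel, B1)
  D(17) = 54.4 × 17^0.523 = 54.4 × 4.401 = 239.4 μm
  Mass loss = 239.4 μm × 7.85 g/cm³ = 1879 g·m⁻²

D(17) = 1.88e+03 g·m⁻²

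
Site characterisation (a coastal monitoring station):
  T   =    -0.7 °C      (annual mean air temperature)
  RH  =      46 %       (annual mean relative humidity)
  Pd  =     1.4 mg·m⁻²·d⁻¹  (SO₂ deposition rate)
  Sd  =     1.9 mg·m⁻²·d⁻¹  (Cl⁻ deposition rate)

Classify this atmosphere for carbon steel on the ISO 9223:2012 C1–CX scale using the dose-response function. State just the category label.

carbon steel: T≤10 °C ⇒ hinge +0.150·(-0.7−10) = -1.6050
  SO₂ term: 1.77·1.4^0.52·exp(0.02·46-1.6050) = 1.063
  Sd branch = 0.102·Sd^0.62·e^(0.033·RH+0.04·T) = 0.6738 μm/a
  sum: 1.063 + 0.6738 → r_corr = 1.737 μm/a
Category bounds: 1.3…25 μm/a bracket r_corr ⇒ C2

C2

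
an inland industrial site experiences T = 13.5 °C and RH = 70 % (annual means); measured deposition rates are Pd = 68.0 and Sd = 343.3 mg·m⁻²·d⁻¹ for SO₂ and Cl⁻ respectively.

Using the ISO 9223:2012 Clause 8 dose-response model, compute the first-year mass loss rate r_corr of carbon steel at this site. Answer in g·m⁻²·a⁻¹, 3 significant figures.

r_corr = 935 g·m⁻²·a⁻¹

carbon steel: T>10 °C ⇒ hinge -0.054·(13.5−10) = -0.1890
  Pd branch = 1.77·Pd^0.52·e^(0.02·RH+f) = 53.31 μm/a
  Sd branch = 0.102·Sd^0.62·e^(0.033·RH+0.04·T) = 65.84 μm/a
  r_corr = 53.31 + 65.84 = 119.1 μm/a
Convert to mass loss: 119.1 μm/a × 7.85 g/cm³ = 935.3 g·m⁻²·a⁻¹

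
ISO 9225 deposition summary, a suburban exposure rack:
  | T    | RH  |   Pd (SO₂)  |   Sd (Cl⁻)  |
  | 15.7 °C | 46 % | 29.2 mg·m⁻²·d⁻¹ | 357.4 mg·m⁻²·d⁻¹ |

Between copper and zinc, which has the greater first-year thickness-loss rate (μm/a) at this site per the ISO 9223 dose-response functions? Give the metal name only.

zinc

copper: T>10 °C ⇒ hinge -0.080·(15.7−10) = -0.4560
  Pd branch = 0.0053·Pd^0.26·e^(0.059·RH+f) = 0.1219 μm/a
  Sd branch = 0.01025·Sd^0.27·e^(0.036·RH+0.049·T) = 0.5667 μm/a
  sum: 0.1219 + 0.5667 → r_corr = 0.6886 μm/a
zinc: f(T) = -0.071·(T−10) [T>10 °C] = -0.4047
  SO₂ term: 0.0129·29.2^0.44·exp(0.046·46-0.4047) = 0.3152
  Sd branch = 0.0175·Sd^0.57·e^(0.008·RH+0.085·T) = 2.74 μm/a
  r_corr = 0.3152 + 2.74 = 3.055 μm/a
Ordering by μm/a: zinc (3.06) > copper (0.689)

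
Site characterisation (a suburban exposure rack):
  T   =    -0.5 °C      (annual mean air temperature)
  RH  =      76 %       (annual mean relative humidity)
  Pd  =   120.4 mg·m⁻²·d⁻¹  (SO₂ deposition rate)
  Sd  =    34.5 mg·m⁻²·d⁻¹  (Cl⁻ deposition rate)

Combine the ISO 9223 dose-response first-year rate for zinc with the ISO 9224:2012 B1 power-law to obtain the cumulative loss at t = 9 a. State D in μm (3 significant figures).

zinc: f(T) = +0.038·(T−10) [T≤10 °C] = -0.3990
  sulphur-dioxide contribution → 2.35 μm/a
  chloride contribution → 0.2318 μm/a
  total first-year rate 2.582 μm/a
ISO 9224: D(t) = r_corr · t^b with b = 0.813 (zinc, B1)
  D(9) = 2.582 × 9^0.813 = 2.582 × 5.968 = 15.41 μm

D(9) = 15.4 μm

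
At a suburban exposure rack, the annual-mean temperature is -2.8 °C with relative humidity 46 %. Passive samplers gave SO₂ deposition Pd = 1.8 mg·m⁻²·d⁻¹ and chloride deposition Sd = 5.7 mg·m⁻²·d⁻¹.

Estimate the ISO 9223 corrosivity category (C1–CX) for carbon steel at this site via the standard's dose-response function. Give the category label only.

C2

carbon steel: temperature factor f = +0.150·(-12.8) = -1.9200
  SO₂ term: 1.77·1.8^0.52·exp(0.02·46-1.9200) = 0.8839
  Cl⁻ term: 0.102·5.7^0.62·exp(0.033·46+0.04·-2.8) = 1.224
  r_corr = 0.8839 + 1.224 = 2.108 μm/a
2.11 μm/a falls in (1.3, 25] for carbon steel → category C2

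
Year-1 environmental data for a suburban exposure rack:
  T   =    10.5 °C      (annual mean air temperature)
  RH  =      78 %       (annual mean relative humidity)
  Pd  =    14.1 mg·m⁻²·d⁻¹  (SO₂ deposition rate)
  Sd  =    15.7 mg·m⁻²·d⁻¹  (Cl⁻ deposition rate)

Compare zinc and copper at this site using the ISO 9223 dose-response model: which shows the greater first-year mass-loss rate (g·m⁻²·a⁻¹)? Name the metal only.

copper

zinc: T>10 °C ⇒ hinge -0.071·(10.5−10) = -0.0355
  sulphur-dioxide contribution → 1.442 μm/a
  chloride contribution → 0.3831 μm/a
  ⇒ r_corr(zinc) = 1.825 μm/a
  mass loss = 1.825 μm/a × 7.14 g/cm³ = 13.03 g·m⁻²·a⁻¹
copper: T>10 °C ⇒ hinge -0.080·(10.5−10) = -0.0400
  sulphur-dioxide contribution → 1.01 μm/a
  chloride contribution → 0.5978 μm/a
  ⇒ r_corr(copper) = 1.608 μm/a
  mass loss = 1.608 μm/a × 8.96 g/cm³ = 14.41 g·m⁻²·a⁻¹
Ordering by g·m⁻²·a⁻¹: copper (14.4) > zinc (13)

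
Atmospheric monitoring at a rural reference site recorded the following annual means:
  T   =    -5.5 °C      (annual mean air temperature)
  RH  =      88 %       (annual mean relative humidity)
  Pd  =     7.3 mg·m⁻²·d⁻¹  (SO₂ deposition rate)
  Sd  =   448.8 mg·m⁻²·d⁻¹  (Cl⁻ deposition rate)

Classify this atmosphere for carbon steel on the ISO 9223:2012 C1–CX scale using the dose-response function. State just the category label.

carbon steel: temperature factor f = +0.150·(-15.5) = -2.3250
  sulphur-dioxide contribution → 2.828 μm/a
  chloride contribution → 65.84 μm/a
  total first-year rate 68.67 μm/a
Category bounds: 50…80 μm/a bracket r_corr ⇒ C4

C4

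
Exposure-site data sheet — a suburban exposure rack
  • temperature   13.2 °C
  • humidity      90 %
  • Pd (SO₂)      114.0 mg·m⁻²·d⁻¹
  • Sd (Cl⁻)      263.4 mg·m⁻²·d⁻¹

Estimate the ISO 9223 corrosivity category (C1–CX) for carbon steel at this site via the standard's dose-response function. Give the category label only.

carbon steel: temperature factor f = -0.054·(3.2) = -0.1728
  Pd branch = 1.77·Pd^0.52·e^(0.02·RH+f) = 105.7 μm/a
  Sd branch = 0.102·Sd^0.62·e^(0.033·RH+0.04·T) = 106.8 μm/a
  r_corr = 105.7 + 106.8 = 212.5 μm/a
ISO 9223 Table 2 (carbon steel): 200 < 213 ≤ 700 μm/a ⇒ CX

CX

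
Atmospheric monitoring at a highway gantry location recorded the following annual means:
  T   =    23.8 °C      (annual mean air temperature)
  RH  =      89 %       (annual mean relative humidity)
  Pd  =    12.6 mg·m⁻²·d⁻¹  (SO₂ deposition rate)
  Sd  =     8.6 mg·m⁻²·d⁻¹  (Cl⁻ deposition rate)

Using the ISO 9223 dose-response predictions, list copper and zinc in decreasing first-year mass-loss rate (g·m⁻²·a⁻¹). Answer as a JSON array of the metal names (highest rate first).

["copper", "zinc"]

copper: temperature factor f = -0.080·(13.8) = -1.1040
  sulphur-dioxide contribution → 0.6477 μm/a
  chloride contribution → 1.449 μm/a
  ⇒ r_corr(copper) = 2.096 μm/a
  mass loss = 2.096 μm/a × 8.96 g/cm³ = 18.78 g·m⁻²·a⁻¹
zinc: f(T) = -0.071·(T−10) [T>10 °C] = -0.9798
  sulphur-dioxide contribution → 0.8856 μm/a
  chloride contribution → 0.9194 μm/a
  total first-year rate 1.805 μm/a
  mass loss = 1.805 μm/a × 7.14 g/cm³ = 12.89 g·m⁻²·a⁻¹
Ordering by g·m⁻²·a⁻¹: copper (18.8) > zinc (12.9)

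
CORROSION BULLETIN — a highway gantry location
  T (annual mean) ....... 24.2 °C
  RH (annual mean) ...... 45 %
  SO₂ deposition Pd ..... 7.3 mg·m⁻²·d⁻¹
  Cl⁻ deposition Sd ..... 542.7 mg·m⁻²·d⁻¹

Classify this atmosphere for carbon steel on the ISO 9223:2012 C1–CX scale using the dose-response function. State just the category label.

carbon steel: T>10 °C ⇒ hinge -0.054·(24.2−10) = -0.7668
  Pd branch = 1.77·Pd^0.52·e^(0.02·RH+f) = 5.685 μm/a
  Cl⁻ term: 0.102·542.7^0.62·exp(0.033·45+0.04·24.2) = 58.8
  sum: 5.685 + 58.8 → r_corr = 64.48 μm/a
64.5 μm/a falls in (50, 80] for carbon steel → category C4

C4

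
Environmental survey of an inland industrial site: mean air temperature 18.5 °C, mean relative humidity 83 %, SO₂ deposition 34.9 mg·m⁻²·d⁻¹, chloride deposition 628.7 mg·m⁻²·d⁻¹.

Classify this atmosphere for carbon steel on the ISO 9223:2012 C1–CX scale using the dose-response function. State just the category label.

CX

carbon steel: f(T) = -0.054·(T−10) [T>10 °C] = -0.4590
  sulphur-dioxide contribution → 37.31 μm/a
  chloride contribution → 179.7 μm/a
  ⇒ r_corr(carbon steel) = 217 μm/a
ISO 9223 Table 2 (carbon steel): 200 < 217 ≤ 700 μm/a ⇒ CX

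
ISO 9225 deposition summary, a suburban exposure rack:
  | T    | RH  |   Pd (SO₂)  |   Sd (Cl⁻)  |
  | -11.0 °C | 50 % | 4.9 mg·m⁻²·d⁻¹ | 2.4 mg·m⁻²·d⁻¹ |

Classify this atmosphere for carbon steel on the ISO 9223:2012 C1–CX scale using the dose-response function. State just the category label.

carbon steel: temperature factor f = +0.150·(-21.0) = -3.1500
  SO₂ term: 1.77·4.9^0.52·exp(0.02·50-3.1500) = 0.4711
  Sd branch = 0.102·Sd^0.62·e^(0.033·RH+0.04·T) = 0.5886 μm/a
  r_corr = 0.4711 + 0.5886 = 1.06 μm/a
Category bounds: 0…1.3 μm/a bracket r_corr ⇒ C1

C1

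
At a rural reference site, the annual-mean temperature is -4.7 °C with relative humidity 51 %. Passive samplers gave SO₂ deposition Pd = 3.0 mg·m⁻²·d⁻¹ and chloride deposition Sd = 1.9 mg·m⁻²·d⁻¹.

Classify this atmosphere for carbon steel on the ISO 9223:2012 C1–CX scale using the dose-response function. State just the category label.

carbon steel: f(T) = +0.150·(T−10) [T≤10 °C] = -2.2050
  Pd branch = 1.77·Pd^0.52·e^(0.02·RH+f) = 0.9582 μm/a
  Sd branch = 0.102·Sd^0.62·e^(0.033·RH+0.04·T) = 0.6772 μm/a
  r_corr = 0.9582 + 0.6772 = 1.635 μm/a
Category bounds: 1.3…25 μm/a bracket r_corr ⇒ C2

C2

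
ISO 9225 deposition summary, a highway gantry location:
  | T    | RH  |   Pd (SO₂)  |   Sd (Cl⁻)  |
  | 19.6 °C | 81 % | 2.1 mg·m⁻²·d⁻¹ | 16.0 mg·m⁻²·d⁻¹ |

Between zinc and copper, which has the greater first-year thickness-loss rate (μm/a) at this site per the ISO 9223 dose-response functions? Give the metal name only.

copper

zinc: temperature factor f = -0.071·(9.6) = -0.6816
  Pd branch = 0.0129·Pd^0.44·e^(0.046·RH+f) = 0.3754 μm/a
  Cl⁻ term: 0.0175·16.0^0.57·exp(0.008·81+0.085·19.6) = 0.8597
  r_corr = 0.3754 + 0.8597 = 1.235 μm/a
copper: T>10 °C ⇒ hinge -0.080·(19.6−10) = -0.7680
  SO₂ term: 0.0053·2.1^0.26·exp(0.059·81-0.7680) = 0.3548
  Sd branch = 0.01025·Sd^0.27·e^(0.036·RH+0.049·T) = 1.046 μm/a
  r_corr = 0.3548 + 1.046 = 1.4 μm/a
Ordering by μm/a: copper (1.4) > zinc (1.24)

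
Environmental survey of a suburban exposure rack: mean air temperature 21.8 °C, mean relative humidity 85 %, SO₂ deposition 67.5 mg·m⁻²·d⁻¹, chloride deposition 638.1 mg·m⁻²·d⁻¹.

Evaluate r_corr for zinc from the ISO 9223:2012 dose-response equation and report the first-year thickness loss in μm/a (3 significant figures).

r_corr = 10.5 μm/a

zinc: temperature factor f = -0.071·(11.8) = -0.8378
  Pd branch = 0.0129·Pd^0.44·e^(0.046·RH+f) = 1.777 μm/a
  Sd branch = 0.0175·Sd^0.57·e^(0.008·RH+0.085·T) = 8.748 μm/a
  r_corr = 1.777 + 8.748 = 10.52 μm/a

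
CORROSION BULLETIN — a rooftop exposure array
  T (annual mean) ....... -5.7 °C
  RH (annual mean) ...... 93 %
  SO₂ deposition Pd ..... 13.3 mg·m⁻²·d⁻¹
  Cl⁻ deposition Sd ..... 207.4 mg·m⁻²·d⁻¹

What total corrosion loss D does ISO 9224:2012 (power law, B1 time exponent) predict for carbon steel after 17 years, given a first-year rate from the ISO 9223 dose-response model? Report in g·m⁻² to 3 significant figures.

D(17) = 1.79e+03 g·m⁻²

carbon steel: temperature factor f = +0.150·(-15.7) = -2.3550
  SO₂ term: 1.77·13.3^0.52·exp(0.02·93-2.3550) = 4.144
  Cl⁻ term: 0.102·207.4^0.62·exp(0.033·93+0.04·-5.7) = 47.74
  r_corr = 4.144 + 47.74 = 51.88 μm/a
Power-law: D(17) = r_corr · 17^0.523
  D(17) = 51.88 × 17^0.523 = 51.88 × 4.401 = 228.3 μm
  Mass loss = 228.3 μm × 7.85 g/cm³ = 1792 g·m⁻²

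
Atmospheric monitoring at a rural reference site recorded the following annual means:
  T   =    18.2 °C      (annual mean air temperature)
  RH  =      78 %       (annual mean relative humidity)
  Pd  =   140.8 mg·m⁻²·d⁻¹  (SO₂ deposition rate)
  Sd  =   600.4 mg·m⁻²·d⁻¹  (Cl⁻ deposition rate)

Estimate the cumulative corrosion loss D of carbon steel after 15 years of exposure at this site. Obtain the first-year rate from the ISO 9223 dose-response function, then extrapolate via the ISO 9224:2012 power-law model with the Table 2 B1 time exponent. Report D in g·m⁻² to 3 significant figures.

D(15) = 7.03e+03 g·m⁻²

carbon steel: T>10 °C ⇒ hinge -0.054·(18.2−10) = -0.4428
  SO₂ term: 1.77·140.8^0.52·exp(0.02·78-0.4428) = 70.87
  Sd branch = 0.102·Sd^0.62·e^(0.033·RH+0.04·T) = 146.3 μm/a
  r_corr = 70.87 + 146.3 = 217.2 μm/a
Power-law: D(15) = r_corr · 15^0.523
  D(15) = 217.2 × 15^0.523 = 217.2 × 4.122 = 895.2 μm
  Mass loss = 895.2 μm × 7.85 g/cm³ = 7027 g·m⁻²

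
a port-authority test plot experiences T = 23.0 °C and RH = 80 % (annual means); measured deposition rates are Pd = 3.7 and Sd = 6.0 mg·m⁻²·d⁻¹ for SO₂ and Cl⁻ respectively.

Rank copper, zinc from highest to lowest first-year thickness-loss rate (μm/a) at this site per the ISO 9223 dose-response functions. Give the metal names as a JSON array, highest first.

copper: temperature factor f = -0.080·(13.0) = -1.0400
  sulphur-dioxide contribution → 0.2953 μm/a
  chloride contribution → 0.9142 μm/a
  ⇒ r_corr(copper) = 1.209 μm/a
zinc: f(T) = -0.071·(T−10) [T>10 °C] = -0.9230
  sulphur-dioxide contribution → 0.3614 μm/a
  chloride contribution → 0.651 μm/a
  ⇒ r_corr(zinc) = 1.012 μm/a
Ordering by μm/a: copper (1.21) > zinc (1.01)

["copper", "zinc"]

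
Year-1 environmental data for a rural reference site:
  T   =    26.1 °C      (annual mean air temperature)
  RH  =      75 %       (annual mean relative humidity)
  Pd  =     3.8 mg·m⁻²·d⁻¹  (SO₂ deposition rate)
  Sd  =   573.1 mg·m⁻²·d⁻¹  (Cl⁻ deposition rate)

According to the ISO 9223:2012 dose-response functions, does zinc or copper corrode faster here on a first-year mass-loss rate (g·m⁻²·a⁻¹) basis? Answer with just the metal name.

zinc: temperature factor f = -0.071·(16.1) = -1.1431
  SO₂ term: 0.0129·3.8^0.44·exp(0.046·75-1.1431) = 0.2331
  Sd branch = 0.0175·Sd^0.57·e^(0.008·RH+0.085·T) = 10.95 μm/a
  r_corr = 0.2331 + 10.95 = 11.18 μm/a
  mass loss = 11.18 μm/a × 7.14 g/cm³ = 79.82 g·m⁻²·a⁻¹
copper: temperature factor f = -0.080·(16.1) = -1.2880
  Pd branch = 0.0053·Pd^0.26·e^(0.059·RH+f) = 0.1727 μm/a
  Cl⁻ term: 0.01025·573.1^0.27·exp(0.036·75+0.049·26.1) = 3.044
  sum: 0.1727 + 3.044 → r_corr = 3.217 μm/a
  mass loss = 3.217 μm/a × 8.96 g/cm³ = 28.82 g·m⁻²·a⁻¹
Ordering by g·m⁻²·a⁻¹: zinc (79.8) > copper (28.8)

zinc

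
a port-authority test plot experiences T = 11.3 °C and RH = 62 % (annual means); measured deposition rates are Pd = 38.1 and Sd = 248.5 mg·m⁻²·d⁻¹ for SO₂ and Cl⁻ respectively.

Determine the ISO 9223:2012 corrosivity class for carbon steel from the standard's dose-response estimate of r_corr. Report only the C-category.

carbon steel: temperature factor f = -0.054·(1.3) = -0.0702
  SO₂ term: 1.77·38.1^0.52·exp(0.02·62-0.0702) = 37.85
  Sd branch = 0.102·Sd^0.62·e^(0.033·RH+0.04·T) = 37.89 μm/a
  r_corr = 37.85 + 37.89 = 75.75 μm/a
Category bounds: 50…80 μm/a bracket r_corr ⇒ C4

C4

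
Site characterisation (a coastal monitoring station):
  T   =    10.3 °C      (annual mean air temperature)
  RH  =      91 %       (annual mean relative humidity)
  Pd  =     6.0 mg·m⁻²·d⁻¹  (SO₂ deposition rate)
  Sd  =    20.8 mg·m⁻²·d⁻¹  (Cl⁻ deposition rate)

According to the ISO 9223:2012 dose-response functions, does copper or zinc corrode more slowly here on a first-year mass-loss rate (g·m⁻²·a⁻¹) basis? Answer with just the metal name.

zinc

copper: f(T) = -0.080·(T−10) [T>10 °C] = -0.0240
  sulphur-dioxide contribution → 1.77 μm/a
  chloride contribution → 1.02 μm/a
  total first-year rate 2.79 μm/a
  mass loss = 2.79 μm/a × 8.96 g/cm³ = 24.99 g·m⁻²·a⁻¹
zinc: temperature factor f = -0.071·(0.3) = -0.0213
  sulphur-dioxide contribution → 1.827 μm/a
  chloride contribution → 0.4906 μm/a
  total first-year rate 2.317 μm/a
  mass loss = 2.317 μm/a × 7.14 g/cm³ = 16.55 g·m⁻²·a⁻¹
Ordering by g·m⁻²·a⁻¹: copper (25) > zinc (16.5)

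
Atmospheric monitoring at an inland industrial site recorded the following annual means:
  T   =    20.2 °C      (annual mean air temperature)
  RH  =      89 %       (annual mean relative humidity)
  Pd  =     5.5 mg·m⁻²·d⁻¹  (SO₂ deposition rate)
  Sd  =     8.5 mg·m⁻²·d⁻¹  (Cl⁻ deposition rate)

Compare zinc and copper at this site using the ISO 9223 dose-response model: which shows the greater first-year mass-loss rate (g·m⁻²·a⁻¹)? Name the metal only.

copper

zinc: f(T) = -0.071·(T−10) [T>10 °C] = -0.7242
  sulphur-dioxide contribution → 0.794 μm/a
  chloride contribution → 0.6725 μm/a
  total first-year rate 1.467 μm/a
  mass loss = 1.467 μm/a × 7.14 g/cm³ = 10.47 g·m⁻²·a⁻¹
copper: T>10 °C ⇒ hinge -0.080·(20.2−10) = -0.8160
  sulphur-dioxide contribution → 0.6964 μm/a
  chloride contribution → 1.211 μm/a
  ⇒ r_corr(copper) = 1.907 μm/a
  mass loss = 1.907 μm/a × 8.96 g/cm³ = 17.09 g·m⁻²·a⁻¹
Ordering by g·m⁻²·a⁻¹: copper (17.1) > zinc (10.5)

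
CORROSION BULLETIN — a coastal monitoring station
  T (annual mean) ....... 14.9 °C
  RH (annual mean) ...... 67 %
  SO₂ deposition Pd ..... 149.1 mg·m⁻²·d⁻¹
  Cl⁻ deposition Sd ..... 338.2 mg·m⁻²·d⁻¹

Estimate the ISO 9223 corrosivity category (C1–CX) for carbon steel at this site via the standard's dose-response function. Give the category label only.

C5

carbon steel: f(T) = -0.054·(T−10) [T>10 °C] = -0.2646
  sulphur-dioxide contribution → 70.02 μm/a
  chloride contribution → 62.48 μm/a
  ⇒ r_corr(carbon steel) = 132.5 μm/a
133 μm/a falls in (80, 200] for carbon steel → category C5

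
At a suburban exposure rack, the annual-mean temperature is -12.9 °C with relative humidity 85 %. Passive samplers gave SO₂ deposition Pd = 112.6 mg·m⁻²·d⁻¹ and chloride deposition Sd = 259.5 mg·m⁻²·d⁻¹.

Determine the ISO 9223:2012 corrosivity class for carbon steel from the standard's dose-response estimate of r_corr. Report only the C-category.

carbon steel: T≤10 °C ⇒ hinge +0.150·(-12.9−10) = -3.4350
  sulphur-dioxide contribution → 3.641 μm/a
  chloride contribution → 31.58 μm/a
  total first-year rate 35.23 μm/a
Category bounds: 25…50 μm/a bracket r_corr ⇒ C3

C3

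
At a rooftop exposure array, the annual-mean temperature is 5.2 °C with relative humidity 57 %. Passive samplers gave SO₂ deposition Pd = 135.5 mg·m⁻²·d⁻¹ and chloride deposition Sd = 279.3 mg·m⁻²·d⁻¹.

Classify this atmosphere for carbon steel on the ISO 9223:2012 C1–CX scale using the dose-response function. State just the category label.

C4

carbon steel: f(T) = +0.150·(T−10) [T≤10 °C] = -0.7200
  sulphur-dioxide contribution → 34.59 μm/a
  chloride contribution → 27.06 μm/a
  total first-year rate 61.66 μm/a
Category bounds: 50…80 μm/a bracket r_corr ⇒ C4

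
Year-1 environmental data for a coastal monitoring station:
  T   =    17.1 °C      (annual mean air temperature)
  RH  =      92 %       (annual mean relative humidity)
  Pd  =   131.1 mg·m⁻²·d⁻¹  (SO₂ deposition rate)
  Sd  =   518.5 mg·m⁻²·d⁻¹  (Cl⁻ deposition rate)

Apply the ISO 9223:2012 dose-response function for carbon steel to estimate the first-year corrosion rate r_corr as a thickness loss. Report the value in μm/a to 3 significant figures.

r_corr = 299 μm/a

carbon steel: temperature factor f = -0.054·(7.1) = -0.3834
  Pd branch = 1.77·Pd^0.52·e^(0.02·RH+f) = 95.88 μm/a
  Cl⁻ term: 0.102·518.5^0.62·exp(0.033·92+0.04·17.1) = 202.9
  r_corr = 95.88 + 202.9 = 298.8 μm/a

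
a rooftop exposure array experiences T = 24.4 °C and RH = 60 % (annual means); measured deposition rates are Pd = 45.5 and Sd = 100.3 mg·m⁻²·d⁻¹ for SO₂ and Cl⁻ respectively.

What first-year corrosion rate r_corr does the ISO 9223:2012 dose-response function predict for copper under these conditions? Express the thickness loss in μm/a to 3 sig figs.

r_corr = 1.18 μm/a

copper: temperature factor f = -0.080·(14.4) = -1.1520
  Pd branch = 0.0053·Pd^0.26·e^(0.059·RH+f) = 0.1558 μm/a
  Cl⁻ term: 0.01025·100.3^0.27·exp(0.036·60+0.049·24.4) = 1.02
  sum: 0.1558 + 1.02 → r_corr = 1.175 μm/a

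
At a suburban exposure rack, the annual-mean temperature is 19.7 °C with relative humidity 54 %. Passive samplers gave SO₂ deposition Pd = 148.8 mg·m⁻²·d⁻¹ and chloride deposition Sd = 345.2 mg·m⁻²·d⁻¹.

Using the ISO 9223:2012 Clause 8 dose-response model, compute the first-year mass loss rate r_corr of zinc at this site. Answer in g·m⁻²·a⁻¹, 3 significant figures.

zinc: T>10 °C ⇒ hinge -0.071·(19.7−10) = -0.6887
  sulphur-dioxide contribution → 0.7018 μm/a
  chloride contribution → 4.023 μm/a
  total first-year rate 4.725 μm/a
Convert to mass loss: 4.725 μm/a × 7.14 g/cm³ = 33.74 g·m⁻²·a⁻¹

r_corr = 33.7 g·m⁻²·a⁻¹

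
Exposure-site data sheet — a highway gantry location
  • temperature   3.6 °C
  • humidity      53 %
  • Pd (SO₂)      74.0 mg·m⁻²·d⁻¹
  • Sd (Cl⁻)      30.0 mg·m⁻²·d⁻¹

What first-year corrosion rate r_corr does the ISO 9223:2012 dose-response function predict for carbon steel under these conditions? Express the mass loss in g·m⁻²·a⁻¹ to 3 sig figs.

carbon steel: f(T) = +0.150·(T−10) [T≤10 °C] = -0.9600
  SO₂ term: 1.77·74.0^0.52·exp(0.02·53-0.9600) = 18.34
  Sd branch = 0.102·Sd^0.62·e^(0.033·RH+0.04·T) = 5.579 μm/a
  r_corr = 18.34 + 5.579 = 23.92 μm/a
Convert to mass loss: 23.92 μm/a × 7.85 g/cm³ = 187.8 g·m⁻²·a⁻¹

r_corr = 188 g·m⁻²·a⁻¹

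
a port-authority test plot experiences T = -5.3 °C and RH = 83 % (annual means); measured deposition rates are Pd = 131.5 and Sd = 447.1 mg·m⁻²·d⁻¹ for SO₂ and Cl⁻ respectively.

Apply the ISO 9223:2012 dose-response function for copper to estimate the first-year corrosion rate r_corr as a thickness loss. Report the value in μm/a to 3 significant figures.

copper: T≤10 °C ⇒ hinge +0.126·(-5.3−10) = -1.9278
  SO₂ term: 0.0053·131.5^0.26·exp(0.059·83-1.9278) = 0.367
  Cl⁻ term: 0.01025·447.1^0.27·exp(0.036·83+0.049·-5.3) = 0.8151
  r_corr = 0.367 + 0.8151 = 1.182 μm/a

r_corr = 1.18 μm/a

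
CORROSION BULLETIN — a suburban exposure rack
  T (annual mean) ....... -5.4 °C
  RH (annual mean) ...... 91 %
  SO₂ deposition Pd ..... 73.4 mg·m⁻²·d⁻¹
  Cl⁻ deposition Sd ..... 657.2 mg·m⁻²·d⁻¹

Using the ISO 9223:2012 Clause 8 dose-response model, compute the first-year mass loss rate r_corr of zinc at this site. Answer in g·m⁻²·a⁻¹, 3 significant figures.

r_corr = 28.9 g·m⁻²·a⁻¹

zinc: temperature factor f = +0.038·(-15.4) = -0.5852
  Pd branch = 0.0129·Pd^0.44·e^(0.046·RH+f) = 3.128 μm/a
  Sd branch = 0.0175·Sd^0.57·e^(0.008·RH+0.085·T) = 0.9246 μm/a
  sum: 3.128 + 0.9246 → r_corr = 4.053 μm/a
Convert to mass loss: 4.053 μm/a × 7.14 g/cm³ = 28.94 g·m⁻²·a⁻¹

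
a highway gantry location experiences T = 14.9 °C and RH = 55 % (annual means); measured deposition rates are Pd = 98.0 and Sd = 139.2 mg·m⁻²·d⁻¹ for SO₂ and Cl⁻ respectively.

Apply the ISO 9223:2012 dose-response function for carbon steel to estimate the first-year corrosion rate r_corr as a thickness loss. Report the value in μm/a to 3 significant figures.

r_corr = 68.5 μm/a

carbon steel: T>10 °C ⇒ hinge -0.054·(14.9−10) = -0.2646
  Pd branch = 1.77·Pd^0.52·e^(0.02·RH+f) = 44.28 μm/a
  Sd branch = 0.102·Sd^0.62·e^(0.033·RH+0.04·T) = 24.25 μm/a
  r_corr = 44.28 + 24.25 = 68.53 μm/a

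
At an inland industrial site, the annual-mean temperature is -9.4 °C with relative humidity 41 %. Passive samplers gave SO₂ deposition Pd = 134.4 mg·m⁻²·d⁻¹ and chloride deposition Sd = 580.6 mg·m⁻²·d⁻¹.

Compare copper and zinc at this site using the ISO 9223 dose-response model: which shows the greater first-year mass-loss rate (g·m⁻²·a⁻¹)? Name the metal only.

zinc

copper: f(T) = +0.126·(T−10) [T≤10 °C] = -2.4444
  sulphur-dioxide contribution → 0.01848 μm/a
  chloride contribution → 0.1577 μm/a
  total first-year rate 0.1762 μm/a
  mass loss = 0.1762 μm/a × 8.96 g/cm³ = 1.579 g·m⁻²·a⁻¹
zinc: T≤10 °C ⇒ hinge +0.038·(-9.4−10) = -0.7372
  sulphur-dioxide contribution → 0.3516 μm/a
  chloride contribution → 0.4111 μm/a
  ⇒ r_corr(zinc) = 0.7626 μm/a
  mass loss = 0.7626 μm/a × 7.14 g/cm³ = 5.445 g·m⁻²·a⁻¹
Ordering by g·m⁻²·a⁻¹: zinc (5.45) > copper (1.58)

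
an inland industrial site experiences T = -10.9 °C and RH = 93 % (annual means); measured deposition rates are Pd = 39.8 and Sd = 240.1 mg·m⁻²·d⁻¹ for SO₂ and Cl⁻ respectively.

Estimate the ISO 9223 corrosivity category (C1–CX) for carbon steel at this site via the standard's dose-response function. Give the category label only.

carbon steel: T≤10 °C ⇒ hinge +0.150·(-10.9−10) = -3.1350
  Pd branch = 1.77·Pd^0.52·e^(0.02·RH+f) = 3.359 μm/a
  Cl⁻ term: 0.102·240.1^0.62·exp(0.033·93+0.04·-10.9) = 42.46
  r_corr = 3.359 + 42.46 = 45.81 μm/a
ISO 9223 Table 2 (carbon steel): 25 < 45.8 ≤ 50 μm/a ⇒ C3

C3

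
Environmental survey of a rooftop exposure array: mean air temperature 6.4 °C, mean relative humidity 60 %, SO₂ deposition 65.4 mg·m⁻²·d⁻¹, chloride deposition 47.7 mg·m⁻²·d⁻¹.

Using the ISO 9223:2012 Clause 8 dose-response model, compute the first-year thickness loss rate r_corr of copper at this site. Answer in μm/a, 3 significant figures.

r_corr = 0.689 μm/a

copper: f(T) = +0.126·(T−10) [T≤10 °C] = -0.4536
  SO₂ term: 0.0053·65.4^0.26·exp(0.059·60-0.4536) = 0.3441
  Cl⁻ term: 0.01025·47.7^0.27·exp(0.036·60+0.049·6.4) = 0.3453
  sum: 0.3441 + 0.3453 → r_corr = 0.6894 μm/a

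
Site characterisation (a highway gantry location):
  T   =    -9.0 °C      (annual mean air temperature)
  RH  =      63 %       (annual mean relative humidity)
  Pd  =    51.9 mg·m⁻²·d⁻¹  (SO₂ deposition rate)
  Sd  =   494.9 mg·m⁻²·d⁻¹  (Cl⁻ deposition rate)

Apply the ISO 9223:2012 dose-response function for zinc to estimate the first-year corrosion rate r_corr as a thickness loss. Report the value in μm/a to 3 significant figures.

zinc: T≤10 °C ⇒ hinge +0.038·(-9.0−10) = -0.7220
  sulphur-dioxide contribution → 0.6461 μm/a
  chloride contribution → 0.463 μm/a
  ⇒ r_corr(zinc) = 1.109 μm/a

r_corr = 1.11 μm/a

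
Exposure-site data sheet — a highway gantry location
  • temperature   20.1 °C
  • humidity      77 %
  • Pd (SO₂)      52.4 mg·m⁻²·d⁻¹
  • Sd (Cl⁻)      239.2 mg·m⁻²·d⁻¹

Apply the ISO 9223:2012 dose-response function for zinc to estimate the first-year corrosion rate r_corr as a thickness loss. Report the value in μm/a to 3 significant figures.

zinc: f(T) = -0.071·(T−10) [T>10 °C] = -0.7171
  SO₂ term: 0.0129·52.4^0.44·exp(0.046·77-0.7171) = 1.241
  Cl⁻ term: 0.0175·239.2^0.57·exp(0.008·77+0.085·20.1) = 4.059
  r_corr = 1.241 + 4.059 = 5.301 μm/a

r_corr = 5.30 μm/a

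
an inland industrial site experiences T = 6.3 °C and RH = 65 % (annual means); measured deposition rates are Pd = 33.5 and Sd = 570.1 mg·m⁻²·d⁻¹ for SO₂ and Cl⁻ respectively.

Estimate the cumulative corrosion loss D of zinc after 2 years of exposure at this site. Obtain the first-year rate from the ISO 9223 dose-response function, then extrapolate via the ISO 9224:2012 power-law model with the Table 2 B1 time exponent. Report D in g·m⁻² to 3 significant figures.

D(2) = 36.6 g·m⁻²

zinc: f(T) = +0.038·(T−10) [T≤10 °C] = -0.1406
  Pd branch = 0.0129·Pd^0.44·e^(0.046·RH+f) = 1.045 μm/a
  Sd branch = 0.0175·Sd^0.57·e^(0.008·RH+0.085·T) = 1.872 μm/a
  r_corr = 1.045 + 1.872 = 2.917 μm/a
Power-law: D(2) = r_corr · 2^0.813
  D(2) = 2.917 × 2^0.813 = 2.917 × 1.757 = 5.125 μm
  Mass loss = 5.125 μm × 7.14 g/cm³ = 36.59 g·m⁻²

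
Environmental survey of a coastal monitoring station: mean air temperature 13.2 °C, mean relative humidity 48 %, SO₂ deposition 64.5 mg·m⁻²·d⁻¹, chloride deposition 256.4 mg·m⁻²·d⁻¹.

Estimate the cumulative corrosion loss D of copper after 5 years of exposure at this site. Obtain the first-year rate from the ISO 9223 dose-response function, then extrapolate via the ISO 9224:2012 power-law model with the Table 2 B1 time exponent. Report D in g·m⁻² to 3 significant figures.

copper: T>10 °C ⇒ hinge -0.080·(13.2−10) = -0.2560
  Pd branch = 0.0053·Pd^0.26·e^(0.059·RH+f) = 0.2058 μm/a
  Sd branch = 0.01025·Sd^0.27·e^(0.036·RH+0.049·T) = 0.4926 μm/a
  r_corr = 0.2058 + 0.4926 = 0.6984 μm/a
Power-law: D(5) = r_corr · 5^0.667
  D(5) = 0.6984 × 5^0.667 = 0.6984 × 2.926 = 2.043 μm
  Mass loss = 2.043 μm × 8.96 g/cm³ = 18.31 g·m⁻²

D(5) = 18.3 g·m⁻²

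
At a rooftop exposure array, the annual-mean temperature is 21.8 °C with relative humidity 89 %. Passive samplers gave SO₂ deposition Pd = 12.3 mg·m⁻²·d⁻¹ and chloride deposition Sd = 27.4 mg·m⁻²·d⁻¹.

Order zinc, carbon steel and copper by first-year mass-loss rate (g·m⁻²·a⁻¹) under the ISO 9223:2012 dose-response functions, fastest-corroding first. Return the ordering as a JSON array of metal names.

zinc: f(T) = -0.071·(T−10) [T>10 °C] = -0.8378
  Pd branch = 0.0129·Pd^0.44·e^(0.046·RH+f) = 1.01 μm/a
  Cl⁻ term: 0.0175·27.4^0.57·exp(0.008·89+0.085·21.8) = 1.501
  r_corr = 1.01 + 1.501 = 2.511 μm/a
  mass loss = 2.511 μm/a × 7.14 g/cm³ = 17.93 g·m⁻²·a⁻¹
carbon steel: temperature factor f = -0.054·(11.8) = -0.6372
  SO₂ term: 1.77·12.3^0.52·exp(0.02·89-0.6372) = 20.47
  Sd branch = 0.102·Sd^0.62·e^(0.033·RH+0.04·T) = 35.83 μm/a
  sum: 20.47 + 35.83 → r_corr = 56.3 μm/a
  mass loss = 56.3 μm/a × 7.85 g/cm³ = 441.9 g·m⁻²·a⁻¹
copper: f(T) = -0.080·(T−10) [T>10 °C] = -0.9440
  SO₂ term: 0.0053·12.3^0.26·exp(0.059·89-0.9440) = 0.7554
  Sd branch = 0.01025·Sd^0.27·e^(0.036·RH+0.049·T) = 1.796 μm/a
  r_corr = 0.7554 + 1.796 = 2.551 μm/a
  mass loss = 2.551 μm/a × 8.96 g/cm³ = 22.86 g·m⁻²·a⁻¹
Ordering by g·m⁻²·a⁻¹: carbon steel (442) > copper (22.9) > zinc (17.9)

["carbon steel", "copper", "zinc"]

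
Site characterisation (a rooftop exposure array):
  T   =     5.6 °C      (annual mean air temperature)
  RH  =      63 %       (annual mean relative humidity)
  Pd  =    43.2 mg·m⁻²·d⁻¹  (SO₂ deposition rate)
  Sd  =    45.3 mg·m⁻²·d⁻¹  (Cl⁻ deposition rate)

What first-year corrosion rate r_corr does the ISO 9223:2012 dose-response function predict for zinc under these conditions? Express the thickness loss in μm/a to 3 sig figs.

zinc: f(T) = +0.038·(T−10) [T≤10 °C] = -0.1672
  sulphur-dioxide contribution → 1.038 μm/a
  chloride contribution → 0.4098 μm/a
  total first-year rate 1.448 μm/a

r_corr = 1.45 μm/a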